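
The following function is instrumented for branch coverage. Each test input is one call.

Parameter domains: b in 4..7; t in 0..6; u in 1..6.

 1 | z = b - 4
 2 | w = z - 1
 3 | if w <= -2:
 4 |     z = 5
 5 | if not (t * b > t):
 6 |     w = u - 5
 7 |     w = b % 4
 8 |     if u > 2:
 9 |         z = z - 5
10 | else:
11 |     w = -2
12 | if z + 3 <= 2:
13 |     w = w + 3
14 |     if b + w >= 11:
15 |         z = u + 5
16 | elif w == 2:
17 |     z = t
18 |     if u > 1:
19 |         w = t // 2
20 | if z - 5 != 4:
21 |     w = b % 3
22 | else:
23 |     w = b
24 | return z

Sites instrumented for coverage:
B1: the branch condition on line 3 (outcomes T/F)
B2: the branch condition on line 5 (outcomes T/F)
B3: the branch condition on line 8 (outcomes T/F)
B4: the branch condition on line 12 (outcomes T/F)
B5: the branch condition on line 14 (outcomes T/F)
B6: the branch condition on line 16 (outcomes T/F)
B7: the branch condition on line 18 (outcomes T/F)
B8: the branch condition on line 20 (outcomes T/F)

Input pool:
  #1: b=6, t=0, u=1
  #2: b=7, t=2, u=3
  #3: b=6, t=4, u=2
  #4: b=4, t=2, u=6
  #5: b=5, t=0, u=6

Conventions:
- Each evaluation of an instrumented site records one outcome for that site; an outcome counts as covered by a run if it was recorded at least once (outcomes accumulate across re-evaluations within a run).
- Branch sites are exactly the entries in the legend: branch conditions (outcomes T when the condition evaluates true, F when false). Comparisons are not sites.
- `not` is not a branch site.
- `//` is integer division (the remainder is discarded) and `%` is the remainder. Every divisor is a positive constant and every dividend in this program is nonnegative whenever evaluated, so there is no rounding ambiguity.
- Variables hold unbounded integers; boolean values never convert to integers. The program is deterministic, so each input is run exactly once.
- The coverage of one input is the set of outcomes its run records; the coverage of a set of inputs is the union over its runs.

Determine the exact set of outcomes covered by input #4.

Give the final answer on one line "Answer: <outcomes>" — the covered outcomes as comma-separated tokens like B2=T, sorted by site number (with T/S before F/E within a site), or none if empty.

Simulating input #4 (b=4, t=2, u=6) step by step:
  B1->F, B2->F, B4->F, B6->F, B8->T
collecting distinct outcomes: B1=F, B2=F, B4=F, B6=F, B8=T

Answer: B1=F, B2=F, B4=F, B6=F, B8=T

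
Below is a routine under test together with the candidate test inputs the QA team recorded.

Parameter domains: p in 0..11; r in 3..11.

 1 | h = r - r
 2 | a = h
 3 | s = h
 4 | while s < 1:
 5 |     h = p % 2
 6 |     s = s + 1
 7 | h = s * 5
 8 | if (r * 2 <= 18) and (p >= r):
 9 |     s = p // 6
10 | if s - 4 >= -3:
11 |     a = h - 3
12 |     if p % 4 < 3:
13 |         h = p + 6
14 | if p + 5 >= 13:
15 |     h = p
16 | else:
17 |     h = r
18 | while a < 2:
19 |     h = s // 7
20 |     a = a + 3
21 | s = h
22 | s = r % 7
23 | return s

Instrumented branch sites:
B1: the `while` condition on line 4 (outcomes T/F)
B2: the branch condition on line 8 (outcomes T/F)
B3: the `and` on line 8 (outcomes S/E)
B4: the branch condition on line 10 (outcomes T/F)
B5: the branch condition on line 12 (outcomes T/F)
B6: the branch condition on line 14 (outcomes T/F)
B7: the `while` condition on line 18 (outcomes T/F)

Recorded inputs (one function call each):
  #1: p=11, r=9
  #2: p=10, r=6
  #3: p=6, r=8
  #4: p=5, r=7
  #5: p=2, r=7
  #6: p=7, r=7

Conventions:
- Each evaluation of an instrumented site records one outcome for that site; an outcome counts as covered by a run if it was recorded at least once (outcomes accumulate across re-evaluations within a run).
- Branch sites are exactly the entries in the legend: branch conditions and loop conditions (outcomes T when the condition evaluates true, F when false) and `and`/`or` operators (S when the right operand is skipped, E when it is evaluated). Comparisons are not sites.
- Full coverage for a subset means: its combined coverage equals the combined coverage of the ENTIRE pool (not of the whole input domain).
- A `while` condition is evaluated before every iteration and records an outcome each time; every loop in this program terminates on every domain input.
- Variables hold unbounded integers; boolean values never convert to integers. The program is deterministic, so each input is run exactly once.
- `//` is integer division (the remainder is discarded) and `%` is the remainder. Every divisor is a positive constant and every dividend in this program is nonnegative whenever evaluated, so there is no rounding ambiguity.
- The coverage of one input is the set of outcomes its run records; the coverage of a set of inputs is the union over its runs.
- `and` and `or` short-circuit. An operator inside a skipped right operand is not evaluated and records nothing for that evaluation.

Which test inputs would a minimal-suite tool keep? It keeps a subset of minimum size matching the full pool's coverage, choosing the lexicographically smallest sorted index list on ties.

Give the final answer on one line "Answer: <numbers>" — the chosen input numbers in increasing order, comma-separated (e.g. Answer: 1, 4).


run #1 (p=11, r=9) records B1=T, B1=F, B2=T, B3=E, B4=T, B5=F, B6=T, B7=F
run #2 (p=10, r=6) records B1=T, B1=F, B2=T, B3=E, B4=T, B5=T, B6=T, B7=F
run #3 (p=6, r=8) records B1=T, B1=F, B2=F, B3=E, B4=T, B5=T, B6=F, B7=F
run #4 (p=5, r=7) records B1=T, B1=F, B2=F, B3=E, B4=T, B5=T, B6=F, B7=F
run #5 (p=2, r=7) records B1=T, B1=F, B2=F, B3=E, B4=T, B5=T, B6=F, B7=F
run #6 (p=7, r=7) records B1=T, B1=F, B2=T, B3=E, B4=T, B5=F, B6=F, B7=F
the full pool covers 11 outcomes: B1=T, B1=F, B2=T, B2=F, B3=E, B4=T, B5=T, B5=F, B6=T, B6=F, B7=F
no size-1 subset reaches all 11 outcomes (best union: 8/11)
the canonical winner is {1, 3}: size 2, full 11-outcome coverage, earliest index list among size-2 covers
Answer: 1, 3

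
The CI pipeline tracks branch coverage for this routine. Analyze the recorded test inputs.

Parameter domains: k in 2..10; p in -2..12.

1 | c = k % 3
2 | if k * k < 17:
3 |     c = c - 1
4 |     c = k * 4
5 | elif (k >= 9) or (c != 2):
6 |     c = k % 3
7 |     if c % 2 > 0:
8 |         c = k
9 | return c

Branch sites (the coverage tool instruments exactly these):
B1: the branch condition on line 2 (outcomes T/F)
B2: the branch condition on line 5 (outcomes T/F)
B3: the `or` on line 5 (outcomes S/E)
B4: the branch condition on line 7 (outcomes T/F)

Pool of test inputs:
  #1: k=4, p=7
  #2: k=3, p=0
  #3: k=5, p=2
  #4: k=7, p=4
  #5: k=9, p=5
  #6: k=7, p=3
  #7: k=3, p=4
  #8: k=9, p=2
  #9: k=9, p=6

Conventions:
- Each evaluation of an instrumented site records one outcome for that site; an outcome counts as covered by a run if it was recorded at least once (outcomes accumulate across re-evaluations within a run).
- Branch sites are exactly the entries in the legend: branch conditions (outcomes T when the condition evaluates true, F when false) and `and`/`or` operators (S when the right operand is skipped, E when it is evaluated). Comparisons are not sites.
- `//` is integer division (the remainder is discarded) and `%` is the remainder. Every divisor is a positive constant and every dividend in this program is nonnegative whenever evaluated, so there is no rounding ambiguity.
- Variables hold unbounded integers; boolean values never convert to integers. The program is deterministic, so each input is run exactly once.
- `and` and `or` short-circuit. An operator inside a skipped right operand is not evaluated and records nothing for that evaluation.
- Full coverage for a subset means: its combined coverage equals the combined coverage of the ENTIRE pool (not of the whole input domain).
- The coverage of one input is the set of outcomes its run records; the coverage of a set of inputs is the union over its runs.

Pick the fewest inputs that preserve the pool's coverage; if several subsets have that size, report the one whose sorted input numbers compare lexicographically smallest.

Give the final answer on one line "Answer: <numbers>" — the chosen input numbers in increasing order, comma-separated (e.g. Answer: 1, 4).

run #1 (k=4, p=7) runs B1->T; records B1=T
run #2 (k=3, p=0) runs B1->T; records B1=T
run #3 (k=5, p=2) runs B1->F, B3->E, B2->F; records B1=F, B2=F, B3=E
run #4 (k=7, p=4) runs B1->F, B3->E, B2->T, B4->T; records B1=F, B2=T, B3=E, B4=T
run #5 (k=9, p=5) runs B1->F, B3->S, B2->T, B4->F; records B1=F, B2=T, B3=S, B4=F
run #6 (k=7, p=3) runs B1->F, B3->E, B2->T, B4->T; records B1=F, B2=T, B3=E, B4=T
run #7 (k=3, p=4) runs B1->T; records B1=T
run #8 (k=9, p=2) runs B1->F, B3->S, B2->T, B4->F; records B1=F, B2=T, B3=S, B4=F
run #9 (k=9, p=6) runs B1->F, B3->S, B2->T, B4->F; records B1=F, B2=T, B3=S, B4=F
union over all inputs: B1=T, B1=F, B2=T, B2=F, B3=S, B3=E, B4=T, B4=F (8 outcomes)
size 1 is not enough: best union over all size-1 subsets is 4/8
size 2 is not enough: best union over all size-2 subsets is 6/8
size 3 is not enough: best union over all size-3 subsets is 7/8
size 4: inputs {1, 3, 4, 5} cover all 8 outcomes, and no lexicographically smaller subset of this size does

Answer: 1, 3, 4, 5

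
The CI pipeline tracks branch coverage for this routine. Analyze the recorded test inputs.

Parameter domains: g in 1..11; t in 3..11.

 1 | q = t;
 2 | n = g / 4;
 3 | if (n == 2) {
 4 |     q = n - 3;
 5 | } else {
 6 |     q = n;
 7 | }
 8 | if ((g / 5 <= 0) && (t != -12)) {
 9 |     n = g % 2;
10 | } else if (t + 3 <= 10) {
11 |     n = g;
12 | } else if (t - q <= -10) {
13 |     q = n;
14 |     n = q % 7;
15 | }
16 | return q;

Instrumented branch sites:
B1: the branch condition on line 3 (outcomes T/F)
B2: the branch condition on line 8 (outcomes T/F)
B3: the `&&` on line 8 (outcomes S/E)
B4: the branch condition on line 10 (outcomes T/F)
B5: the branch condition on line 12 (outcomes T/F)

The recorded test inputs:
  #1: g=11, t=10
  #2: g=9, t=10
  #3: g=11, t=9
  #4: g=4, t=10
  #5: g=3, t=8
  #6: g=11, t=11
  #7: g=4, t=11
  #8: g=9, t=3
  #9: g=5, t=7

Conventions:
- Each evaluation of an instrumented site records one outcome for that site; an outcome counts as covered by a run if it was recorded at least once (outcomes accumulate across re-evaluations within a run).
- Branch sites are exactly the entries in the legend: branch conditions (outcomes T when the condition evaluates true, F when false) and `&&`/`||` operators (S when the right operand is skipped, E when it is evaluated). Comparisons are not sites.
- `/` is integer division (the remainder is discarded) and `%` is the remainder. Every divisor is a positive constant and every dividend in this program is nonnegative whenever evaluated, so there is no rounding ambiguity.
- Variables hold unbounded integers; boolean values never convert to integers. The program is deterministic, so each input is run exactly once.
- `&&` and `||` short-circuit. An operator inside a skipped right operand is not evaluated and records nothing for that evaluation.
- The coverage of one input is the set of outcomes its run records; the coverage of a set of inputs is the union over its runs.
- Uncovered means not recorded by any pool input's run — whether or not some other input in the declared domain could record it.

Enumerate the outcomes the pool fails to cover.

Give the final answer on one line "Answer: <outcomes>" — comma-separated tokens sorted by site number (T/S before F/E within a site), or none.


input #1, g=11, t=10: outcomes B1=T, B2=F, B3=S, B4=F, B5=F
input #2, g=9, t=10: outcomes B1=T, B2=F, B3=S, B4=F, B5=F
input #3, g=11, t=9: outcomes B1=T, B2=F, B3=S, B4=F, B5=F
input #4, g=4, t=10: outcomes B1=F, B2=T, B3=E
input #5, g=3, t=8: outcomes B1=F, B2=T, B3=E
input #6, g=11, t=11: outcomes B1=T, B2=F, B3=S, B4=F, B5=F
input #7, g=4, t=11: outcomes B1=F, B2=T, B3=E
input #8, g=9, t=3: outcomes B1=T, B2=F, B3=S, B4=T
input #9, g=5, t=7: outcomes B1=F, B2=F, B3=S, B4=T
union over the pool: B1=T, B1=F, B2=T, B2=F, B3=S, B3=E, B4=T, B4=F, B5=F
uncovered (1 of 10): B5=T
Answer: B5=T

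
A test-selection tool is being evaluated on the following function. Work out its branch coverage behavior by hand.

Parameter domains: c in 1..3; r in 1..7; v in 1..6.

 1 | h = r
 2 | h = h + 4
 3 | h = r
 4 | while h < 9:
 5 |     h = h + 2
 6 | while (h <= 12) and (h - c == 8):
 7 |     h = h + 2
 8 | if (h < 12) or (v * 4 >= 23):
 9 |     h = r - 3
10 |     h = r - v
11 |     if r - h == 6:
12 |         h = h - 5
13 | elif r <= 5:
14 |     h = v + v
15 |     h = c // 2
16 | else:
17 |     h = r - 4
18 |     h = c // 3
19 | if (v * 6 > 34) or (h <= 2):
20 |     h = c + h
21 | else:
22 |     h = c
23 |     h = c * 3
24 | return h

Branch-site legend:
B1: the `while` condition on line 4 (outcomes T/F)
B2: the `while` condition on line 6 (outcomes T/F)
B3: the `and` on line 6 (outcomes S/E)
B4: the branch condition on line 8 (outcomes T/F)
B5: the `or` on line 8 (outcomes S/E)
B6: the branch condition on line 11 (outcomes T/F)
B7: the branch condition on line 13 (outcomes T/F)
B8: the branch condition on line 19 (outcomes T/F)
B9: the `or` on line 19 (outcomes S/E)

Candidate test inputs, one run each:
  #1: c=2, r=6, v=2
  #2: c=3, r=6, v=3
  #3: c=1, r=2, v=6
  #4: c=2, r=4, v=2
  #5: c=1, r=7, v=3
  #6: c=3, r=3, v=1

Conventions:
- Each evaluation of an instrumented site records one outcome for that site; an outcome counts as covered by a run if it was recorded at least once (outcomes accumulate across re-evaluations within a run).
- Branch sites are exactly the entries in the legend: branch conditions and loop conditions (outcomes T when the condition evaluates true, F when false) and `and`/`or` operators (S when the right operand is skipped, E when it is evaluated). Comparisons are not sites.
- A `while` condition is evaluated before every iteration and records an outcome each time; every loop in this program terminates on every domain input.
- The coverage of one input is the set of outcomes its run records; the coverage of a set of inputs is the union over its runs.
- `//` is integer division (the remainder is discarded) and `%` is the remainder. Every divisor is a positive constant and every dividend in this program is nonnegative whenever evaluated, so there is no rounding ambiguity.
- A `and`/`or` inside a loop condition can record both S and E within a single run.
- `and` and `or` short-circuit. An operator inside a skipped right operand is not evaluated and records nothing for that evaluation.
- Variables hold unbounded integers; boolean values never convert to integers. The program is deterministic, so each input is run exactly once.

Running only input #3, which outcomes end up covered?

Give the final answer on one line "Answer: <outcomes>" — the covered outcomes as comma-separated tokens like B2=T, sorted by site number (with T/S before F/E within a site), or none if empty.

Running input #3 (c=1, r=2, v=6), event by event:
  B1->T, B1->T, B1->T, B1->T, B1->F, B3->E, B2->F, B5->S, B4->T, B6->T
  B9->S, B8->T
distinct outcomes covered: B1=T, B1=F, B2=F, B3=E, B4=T, B5=S, B6=T, B8=T, B9=S

Answer: B1=T, B1=F, B2=F, B3=E, B4=T, B5=S, B6=T, B8=T, B9=S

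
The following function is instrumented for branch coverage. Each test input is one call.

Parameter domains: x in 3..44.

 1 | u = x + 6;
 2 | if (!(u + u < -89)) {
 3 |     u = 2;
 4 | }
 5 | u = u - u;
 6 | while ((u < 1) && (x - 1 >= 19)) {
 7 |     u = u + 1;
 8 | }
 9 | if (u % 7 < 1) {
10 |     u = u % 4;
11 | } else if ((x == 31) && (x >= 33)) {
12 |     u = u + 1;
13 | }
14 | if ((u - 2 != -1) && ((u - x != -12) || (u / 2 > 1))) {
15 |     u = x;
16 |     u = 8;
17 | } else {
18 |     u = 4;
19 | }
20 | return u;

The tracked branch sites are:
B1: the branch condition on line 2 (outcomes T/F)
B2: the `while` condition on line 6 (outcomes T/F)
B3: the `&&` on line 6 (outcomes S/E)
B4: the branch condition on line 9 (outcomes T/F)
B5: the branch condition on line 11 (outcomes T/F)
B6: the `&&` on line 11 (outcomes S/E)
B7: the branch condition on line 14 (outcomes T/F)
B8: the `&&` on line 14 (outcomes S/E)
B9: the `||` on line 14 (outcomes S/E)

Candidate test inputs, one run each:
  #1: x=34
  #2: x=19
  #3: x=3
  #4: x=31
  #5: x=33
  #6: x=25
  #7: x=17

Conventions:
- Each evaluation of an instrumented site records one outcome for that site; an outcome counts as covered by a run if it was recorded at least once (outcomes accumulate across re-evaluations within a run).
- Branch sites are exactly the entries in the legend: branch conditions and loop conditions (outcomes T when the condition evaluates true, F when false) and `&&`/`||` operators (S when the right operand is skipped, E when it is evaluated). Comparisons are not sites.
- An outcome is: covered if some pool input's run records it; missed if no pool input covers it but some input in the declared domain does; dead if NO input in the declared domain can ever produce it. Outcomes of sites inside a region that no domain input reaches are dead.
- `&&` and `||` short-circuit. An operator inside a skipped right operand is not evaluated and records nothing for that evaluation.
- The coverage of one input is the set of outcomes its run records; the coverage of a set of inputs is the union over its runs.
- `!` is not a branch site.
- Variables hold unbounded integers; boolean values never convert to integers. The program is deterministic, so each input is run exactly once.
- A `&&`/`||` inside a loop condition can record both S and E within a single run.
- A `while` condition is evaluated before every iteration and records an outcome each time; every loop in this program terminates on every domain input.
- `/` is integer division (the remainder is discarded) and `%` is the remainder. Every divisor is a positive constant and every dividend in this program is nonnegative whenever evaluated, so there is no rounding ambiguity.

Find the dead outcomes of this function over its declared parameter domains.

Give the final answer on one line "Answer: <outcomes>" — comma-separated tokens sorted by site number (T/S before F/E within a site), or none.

running all 42 domain inputs and tallying outcomes:
  B1=F: zero occurrences over every domain input -> dead
  B5=T: zero occurrences over every domain input -> dead
  reachable outcomes have witnesses, e.g. B1=T (e.g. x=3), B2=T (e.g. x=20), B2=F (e.g. x=3), B3=S (e.g. x=20)

Answer: B1=F, B5=T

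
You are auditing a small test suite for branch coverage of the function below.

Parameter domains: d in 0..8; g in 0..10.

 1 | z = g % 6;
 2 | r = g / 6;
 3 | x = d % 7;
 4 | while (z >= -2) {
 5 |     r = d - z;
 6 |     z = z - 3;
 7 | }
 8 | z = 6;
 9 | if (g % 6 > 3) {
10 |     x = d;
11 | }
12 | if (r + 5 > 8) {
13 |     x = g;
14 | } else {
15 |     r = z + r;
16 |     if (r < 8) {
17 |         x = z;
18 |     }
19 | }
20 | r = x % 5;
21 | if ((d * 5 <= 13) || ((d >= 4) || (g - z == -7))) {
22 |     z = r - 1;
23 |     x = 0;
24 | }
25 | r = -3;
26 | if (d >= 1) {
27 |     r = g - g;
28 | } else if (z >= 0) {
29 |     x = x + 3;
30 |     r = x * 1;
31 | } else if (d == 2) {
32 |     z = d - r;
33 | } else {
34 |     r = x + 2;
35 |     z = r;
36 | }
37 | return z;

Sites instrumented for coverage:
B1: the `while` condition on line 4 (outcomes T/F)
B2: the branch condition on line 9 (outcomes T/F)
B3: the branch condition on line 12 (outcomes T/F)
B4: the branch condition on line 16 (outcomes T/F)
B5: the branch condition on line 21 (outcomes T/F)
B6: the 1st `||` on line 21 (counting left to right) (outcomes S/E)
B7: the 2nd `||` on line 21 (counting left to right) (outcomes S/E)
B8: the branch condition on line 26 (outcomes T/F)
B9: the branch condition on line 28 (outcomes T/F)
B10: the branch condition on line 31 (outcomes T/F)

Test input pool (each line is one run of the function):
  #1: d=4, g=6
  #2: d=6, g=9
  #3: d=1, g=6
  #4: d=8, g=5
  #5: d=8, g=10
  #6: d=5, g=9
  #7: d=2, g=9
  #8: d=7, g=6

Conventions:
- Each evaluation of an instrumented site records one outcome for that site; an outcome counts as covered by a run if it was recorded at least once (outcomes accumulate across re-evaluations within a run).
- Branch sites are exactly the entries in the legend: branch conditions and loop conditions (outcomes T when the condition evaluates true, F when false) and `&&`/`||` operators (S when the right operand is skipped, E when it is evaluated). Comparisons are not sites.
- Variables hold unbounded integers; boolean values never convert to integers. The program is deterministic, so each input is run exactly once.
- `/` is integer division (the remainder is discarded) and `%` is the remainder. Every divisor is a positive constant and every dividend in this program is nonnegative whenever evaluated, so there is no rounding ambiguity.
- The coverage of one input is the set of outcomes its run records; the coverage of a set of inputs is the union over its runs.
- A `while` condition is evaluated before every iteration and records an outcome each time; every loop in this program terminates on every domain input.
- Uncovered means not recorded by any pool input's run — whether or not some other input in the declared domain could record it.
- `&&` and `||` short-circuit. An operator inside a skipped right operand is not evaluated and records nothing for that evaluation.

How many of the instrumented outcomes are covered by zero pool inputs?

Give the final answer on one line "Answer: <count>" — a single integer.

test 1 (d=4, g=6) fires B1->T, B1->F, B2->F, B3->T, B6->E, B7->S, B5->T, B8->T; hits B1=T, B1=F, B2=F, B3=T, B5=T, B6=E, B7=S, B8=T
test 2 (d=6, g=9) fires B1->T, B1->T, B1->F, B2->F, B3->T, B6->E, B7->S, B5->T, B8->T; hits B1=T, B1=F, B2=F, B3=T, B5=T, B6=E, B7=S, B8=T
test 3 (d=1, g=6) fires B1->T, B1->F, B2->F, B3->F, B4->T, B6->S, B5->T, B8->T; hits B1=T, B1=F, B2=F, B3=F, B4=T, B5=T, B6=S, B8=T
test 4 (d=8, g=5) fires B1->T, B1->T, B1->T, B1->F, B2->T, B3->T, B6->E, B7->S, B5->T, B8->T; hits B1=T, B1=F, B2=T, B3=T, B5=T, B6=E, B7=S, B8=T
test 5 (d=8, g=10) fires B1->T, B1->T, B1->T, B1->F, B2->T, B3->T, B6->E, B7->S, B5->T, B8->T; hits B1=T, B1=F, B2=T, B3=T, B5=T, B6=E, B7=S, B8=T
test 6 (d=5, g=9) fires B1->T, B1->T, B1->F, B2->F, B3->T, B6->E, B7->S, B5->T, B8->T; hits B1=T, B1=F, B2=F, B3=T, B5=T, B6=E, B7=S, B8=T
test 7 (d=2, g=9) fires B1->T, B1->T, B1->F, B2->F, B3->F, B4->F, B6->S, B5->T, B8->T; hits B1=T, B1=F, B2=F, B3=F, B4=F, B5=T, B6=S, B8=T
test 8 (d=7, g=6) fires B1->T, B1->F, B2->F, B3->T, B6->E, B7->S, B5->T, B8->T; hits B1=T, B1=F, B2=F, B3=T, B5=T, B6=E, B7=S, B8=T
union over the pool: B1=T, B1=F, B2=T, B2=F, B3=T, B3=F, B4=T, B4=F, B5=T, B6=S, B6=E, B7=S, B8=T
uncovered (7 of 20): B5=F, B7=E, B8=F, B9=T, B9=F, B10=T, B10=F

Answer: 7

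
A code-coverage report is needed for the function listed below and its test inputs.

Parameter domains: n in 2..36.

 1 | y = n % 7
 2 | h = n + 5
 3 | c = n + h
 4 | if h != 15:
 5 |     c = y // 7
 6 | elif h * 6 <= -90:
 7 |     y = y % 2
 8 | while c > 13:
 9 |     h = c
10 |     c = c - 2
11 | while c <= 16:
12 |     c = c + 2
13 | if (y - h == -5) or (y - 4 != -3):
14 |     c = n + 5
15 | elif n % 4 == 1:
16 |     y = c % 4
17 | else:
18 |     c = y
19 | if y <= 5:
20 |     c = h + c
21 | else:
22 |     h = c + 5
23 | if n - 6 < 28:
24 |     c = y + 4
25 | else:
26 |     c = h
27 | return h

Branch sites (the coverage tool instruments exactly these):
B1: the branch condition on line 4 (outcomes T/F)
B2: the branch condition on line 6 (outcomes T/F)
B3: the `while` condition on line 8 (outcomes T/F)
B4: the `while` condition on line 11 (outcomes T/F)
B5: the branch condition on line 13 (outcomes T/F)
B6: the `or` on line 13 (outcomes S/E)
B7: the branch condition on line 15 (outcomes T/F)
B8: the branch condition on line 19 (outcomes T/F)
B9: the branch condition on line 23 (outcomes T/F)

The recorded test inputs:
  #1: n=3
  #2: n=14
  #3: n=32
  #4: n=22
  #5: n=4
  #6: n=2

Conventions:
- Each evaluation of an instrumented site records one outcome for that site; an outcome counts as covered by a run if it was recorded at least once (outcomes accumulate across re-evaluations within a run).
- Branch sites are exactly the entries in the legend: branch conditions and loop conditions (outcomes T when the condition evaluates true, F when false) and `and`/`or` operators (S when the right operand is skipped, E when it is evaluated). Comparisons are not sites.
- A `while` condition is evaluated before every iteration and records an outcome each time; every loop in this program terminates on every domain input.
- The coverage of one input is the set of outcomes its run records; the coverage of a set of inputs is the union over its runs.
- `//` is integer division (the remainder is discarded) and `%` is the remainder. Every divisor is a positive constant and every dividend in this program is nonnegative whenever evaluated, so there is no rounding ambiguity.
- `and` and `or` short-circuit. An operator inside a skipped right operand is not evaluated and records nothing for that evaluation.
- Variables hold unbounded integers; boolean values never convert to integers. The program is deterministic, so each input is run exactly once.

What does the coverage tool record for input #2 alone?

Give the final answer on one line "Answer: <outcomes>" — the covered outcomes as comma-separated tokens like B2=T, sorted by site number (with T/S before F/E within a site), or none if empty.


Running input #2 (n=14), event by event:
  B1->T, B3->F, B4->T, B4->T, B4->T, B4->T, B4->T, B4->T, B4->T, B4->T
  B4->T, B4->F, B6->E, B5->T, B8->T, B9->T
distinct outcomes covered: B1=T, B3=F, B4=T, B4=F, B5=T, B6=E, B8=T, B9=T
Answer: B1=T, B3=F, B4=T, B4=F, B5=T, B6=E, B8=T, B9=T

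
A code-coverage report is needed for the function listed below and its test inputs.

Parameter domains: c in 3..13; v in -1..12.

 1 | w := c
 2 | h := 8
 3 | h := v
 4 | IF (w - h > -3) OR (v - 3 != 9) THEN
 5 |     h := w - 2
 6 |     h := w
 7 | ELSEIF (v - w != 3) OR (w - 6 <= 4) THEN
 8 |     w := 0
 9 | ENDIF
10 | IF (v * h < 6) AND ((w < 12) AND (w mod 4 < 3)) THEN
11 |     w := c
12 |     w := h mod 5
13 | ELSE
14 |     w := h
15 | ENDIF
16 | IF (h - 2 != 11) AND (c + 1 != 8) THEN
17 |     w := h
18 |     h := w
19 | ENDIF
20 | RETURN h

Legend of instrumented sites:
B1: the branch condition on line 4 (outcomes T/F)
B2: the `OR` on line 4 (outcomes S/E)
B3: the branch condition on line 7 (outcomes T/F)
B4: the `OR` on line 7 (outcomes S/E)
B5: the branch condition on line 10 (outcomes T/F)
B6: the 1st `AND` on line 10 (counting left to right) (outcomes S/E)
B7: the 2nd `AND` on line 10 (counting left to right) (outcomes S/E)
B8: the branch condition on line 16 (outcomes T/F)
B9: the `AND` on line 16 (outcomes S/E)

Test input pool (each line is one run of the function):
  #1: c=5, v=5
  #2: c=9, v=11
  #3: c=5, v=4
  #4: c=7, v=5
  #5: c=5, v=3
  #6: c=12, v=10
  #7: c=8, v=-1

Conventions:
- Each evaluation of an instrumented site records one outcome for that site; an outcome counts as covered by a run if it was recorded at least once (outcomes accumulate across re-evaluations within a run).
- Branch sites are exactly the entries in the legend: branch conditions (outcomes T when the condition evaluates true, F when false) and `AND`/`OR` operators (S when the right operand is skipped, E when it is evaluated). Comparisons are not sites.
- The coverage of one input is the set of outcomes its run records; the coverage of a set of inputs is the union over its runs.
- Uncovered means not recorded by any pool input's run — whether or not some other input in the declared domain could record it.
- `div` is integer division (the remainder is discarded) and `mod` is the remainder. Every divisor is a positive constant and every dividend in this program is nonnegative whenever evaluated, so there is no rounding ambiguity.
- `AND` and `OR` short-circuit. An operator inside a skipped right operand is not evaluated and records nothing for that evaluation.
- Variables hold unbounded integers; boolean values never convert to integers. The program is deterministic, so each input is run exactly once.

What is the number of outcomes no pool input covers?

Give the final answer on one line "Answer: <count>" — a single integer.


test 1 (c=5, v=5) fires B2->S, B1->T, B6->S, B5->F, B9->E, B8->T; hits B1=T, B2=S, B5=F, B6=S, B8=T, B9=E
test 2 (c=9, v=11) fires B2->S, B1->T, B6->S, B5->F, B9->E, B8->T; hits B1=T, B2=S, B5=F, B6=S, B8=T, B9=E
test 3 (c=5, v=4) fires B2->S, B1->T, B6->S, B5->F, B9->E, B8->T; hits B1=T, B2=S, B5=F, B6=S, B8=T, B9=E
test 4 (c=7, v=5) fires B2->S, B1->T, B6->S, B5->F, B9->E, B8->F; hits B1=T, B2=S, B5=F, B6=S, B8=F, B9=E
test 5 (c=5, v=3) fires B2->S, B1->T, B6->S, B5->F, B9->E, B8->T; hits B1=T, B2=S, B5=F, B6=S, B8=T, B9=E
test 6 (c=12, v=10) fires B2->S, B1->T, B6->S, B5->F, B9->E, B8->T; hits B1=T, B2=S, B5=F, B6=S, B8=T, B9=E
test 7 (c=8, v=-1) fires B2->S, B1->T, B6->E, B7->E, B5->T, B9->E, B8->T; hits B1=T, B2=S, B5=T, B6=E, B7=E, B8=T, B9=E
union over the pool: B1=T, B2=S, B5=T, B5=F, B6=S, B6=E, B7=E, B8=T, B8=F, B9=E
uncovered (8 of 18): B1=F, B2=E, B3=T, B3=F, B4=S, B4=E, B7=S, B9=S
Answer: 8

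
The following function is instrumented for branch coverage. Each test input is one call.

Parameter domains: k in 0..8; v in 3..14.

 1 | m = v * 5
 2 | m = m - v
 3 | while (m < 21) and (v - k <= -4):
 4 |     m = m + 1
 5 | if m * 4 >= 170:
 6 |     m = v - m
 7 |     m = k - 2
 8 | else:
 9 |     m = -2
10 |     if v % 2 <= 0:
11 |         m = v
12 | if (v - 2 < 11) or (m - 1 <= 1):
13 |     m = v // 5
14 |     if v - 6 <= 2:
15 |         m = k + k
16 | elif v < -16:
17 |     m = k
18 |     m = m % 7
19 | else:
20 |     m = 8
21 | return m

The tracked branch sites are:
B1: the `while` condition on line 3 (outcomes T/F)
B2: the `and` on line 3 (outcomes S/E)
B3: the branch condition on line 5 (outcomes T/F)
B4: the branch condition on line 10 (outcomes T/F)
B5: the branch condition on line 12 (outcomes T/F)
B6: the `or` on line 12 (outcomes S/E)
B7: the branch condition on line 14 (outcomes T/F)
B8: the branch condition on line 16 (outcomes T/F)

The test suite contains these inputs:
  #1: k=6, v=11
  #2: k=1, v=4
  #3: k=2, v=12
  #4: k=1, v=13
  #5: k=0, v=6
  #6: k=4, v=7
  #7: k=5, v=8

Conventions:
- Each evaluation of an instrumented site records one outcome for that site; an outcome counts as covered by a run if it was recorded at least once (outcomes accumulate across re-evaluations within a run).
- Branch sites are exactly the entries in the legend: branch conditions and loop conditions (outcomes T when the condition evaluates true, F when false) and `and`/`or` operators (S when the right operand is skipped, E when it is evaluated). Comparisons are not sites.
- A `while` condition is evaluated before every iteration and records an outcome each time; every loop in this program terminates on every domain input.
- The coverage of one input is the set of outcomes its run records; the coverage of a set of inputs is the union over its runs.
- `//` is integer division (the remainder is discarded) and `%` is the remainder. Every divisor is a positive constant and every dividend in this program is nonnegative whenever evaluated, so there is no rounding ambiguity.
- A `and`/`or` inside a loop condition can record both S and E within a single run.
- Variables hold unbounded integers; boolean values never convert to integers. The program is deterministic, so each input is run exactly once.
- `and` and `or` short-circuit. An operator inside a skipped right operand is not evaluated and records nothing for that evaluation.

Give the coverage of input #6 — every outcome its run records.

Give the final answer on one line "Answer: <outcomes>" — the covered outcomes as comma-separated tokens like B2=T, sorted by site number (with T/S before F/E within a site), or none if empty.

Running input #6 (k=4, v=7), event by event:
  B2->S, B1->F, B3->F, B4->F, B6->S, B5->T, B7->T
as a set, this run covers: B1=F, B2=S, B3=F, B4=F, B5=T, B6=S, B7=T

Answer: B1=F, B2=S, B3=F, B4=F, B5=T, B6=S, B7=T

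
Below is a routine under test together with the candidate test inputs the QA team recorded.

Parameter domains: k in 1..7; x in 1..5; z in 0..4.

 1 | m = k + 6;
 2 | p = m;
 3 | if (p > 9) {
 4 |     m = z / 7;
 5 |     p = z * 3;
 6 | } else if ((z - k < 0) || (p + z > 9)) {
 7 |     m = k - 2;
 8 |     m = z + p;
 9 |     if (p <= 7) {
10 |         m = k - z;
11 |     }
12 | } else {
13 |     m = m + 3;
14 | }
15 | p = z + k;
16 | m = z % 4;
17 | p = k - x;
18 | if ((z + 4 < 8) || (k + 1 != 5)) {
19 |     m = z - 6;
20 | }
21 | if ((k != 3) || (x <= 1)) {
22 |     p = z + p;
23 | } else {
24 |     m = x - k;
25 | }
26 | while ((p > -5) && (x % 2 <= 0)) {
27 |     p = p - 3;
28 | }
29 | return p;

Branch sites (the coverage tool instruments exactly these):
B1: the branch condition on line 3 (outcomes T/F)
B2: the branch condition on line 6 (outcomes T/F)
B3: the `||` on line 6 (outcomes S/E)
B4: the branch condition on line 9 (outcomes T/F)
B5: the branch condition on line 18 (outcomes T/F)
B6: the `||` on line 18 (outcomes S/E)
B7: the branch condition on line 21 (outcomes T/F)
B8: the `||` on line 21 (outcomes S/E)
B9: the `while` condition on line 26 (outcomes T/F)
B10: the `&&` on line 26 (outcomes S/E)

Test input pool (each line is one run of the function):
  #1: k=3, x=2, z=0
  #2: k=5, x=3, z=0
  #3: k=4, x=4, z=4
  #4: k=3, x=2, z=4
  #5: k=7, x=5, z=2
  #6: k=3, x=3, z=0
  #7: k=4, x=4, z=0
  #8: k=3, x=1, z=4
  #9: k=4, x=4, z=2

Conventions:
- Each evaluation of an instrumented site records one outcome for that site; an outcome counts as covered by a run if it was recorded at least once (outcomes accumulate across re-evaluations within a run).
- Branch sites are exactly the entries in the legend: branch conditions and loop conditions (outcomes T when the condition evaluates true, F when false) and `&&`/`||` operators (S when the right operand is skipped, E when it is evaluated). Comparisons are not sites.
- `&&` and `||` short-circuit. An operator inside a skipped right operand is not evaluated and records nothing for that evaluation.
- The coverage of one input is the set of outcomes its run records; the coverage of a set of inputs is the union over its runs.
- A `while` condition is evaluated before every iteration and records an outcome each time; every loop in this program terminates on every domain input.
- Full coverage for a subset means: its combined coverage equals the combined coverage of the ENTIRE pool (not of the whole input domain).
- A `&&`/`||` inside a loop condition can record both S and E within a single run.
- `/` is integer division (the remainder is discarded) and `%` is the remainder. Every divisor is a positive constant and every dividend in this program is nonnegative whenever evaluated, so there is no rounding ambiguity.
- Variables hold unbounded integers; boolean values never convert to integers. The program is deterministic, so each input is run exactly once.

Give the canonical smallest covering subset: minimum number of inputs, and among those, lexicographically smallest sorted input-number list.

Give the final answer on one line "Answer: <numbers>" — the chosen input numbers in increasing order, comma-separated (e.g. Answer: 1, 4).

test 1 (k=3, x=2, z=0) fires B1->F, B3->S, B2->T, B4->F, B6->S, B5->T, B8->E, B7->F, B10->E, B9->T, B10->E, B9->T, B10->S, B9->F; hits B1=F, B2=T, B3=S, B4=F, B5=T, B6=S, B7=F, B8=E, B9=T, B9=F, B10=S, B10=E
test 2 (k=5, x=3, z=0) fires B1->T, B6->S, B5->T, B8->S, B7->T, B10->E, B9->F; hits B1=T, B5=T, B6=S, B7=T, B8=S, B9=F, B10=E
test 3 (k=4, x=4, z=4) fires B1->T, B6->E, B5->F, B8->S, B7->T, B10->E, B9->T, B10->E, B9->T, B10->E, B9->T, B10->S, B9->F; hits B1=T, B5=F, B6=E, B7=T, B8=S, B9=T, B9=F, B10=S, B10=E
test 4 (k=3, x=2, z=4) fires B1->F, B3->E, B2->T, B4->F, B6->E, B5->T, B8->E, B7->F, B10->E, B9->T, B10->E, B9->T, B10->S, B9->F; hits B1=F, B2=T, B3=E, B4=F, B5=T, B6=E, B7=F, B8=E, B9=T, B9=F, B10=S, B10=E
test 5 (k=7, x=5, z=2) fires B1->T, B6->S, B5->T, B8->S, B7->T, B10->E, B9->F; hits B1=T, B5=T, B6=S, B7=T, B8=S, B9=F, B10=E
test 6 (k=3, x=3, z=0) fires B1->F, B3->S, B2->T, B4->F, B6->S, B5->T, B8->E, B7->F, B10->E, B9->F; hits B1=F, B2=T, B3=S, B4=F, B5=T, B6=S, B7=F, B8=E, B9=F, B10=E
test 7 (k=4, x=4, z=0) fires B1->T, B6->S, B5->T, B8->S, B7->T, B10->E, B9->T, B10->E, B9->T, B10->S, B9->F; hits B1=T, B5=T, B6=S, B7=T, B8=S, B9=T, B9=F, B10=S, B10=E
test 8 (k=3, x=1, z=4) fires B1->F, B3->E, B2->T, B4->F, B6->E, B5->T, B8->E, B7->T, B10->E, B9->F; hits B1=F, B2=T, B3=E, B4=F, B5=T, B6=E, B7=T, B8=E, B9=F, B10=E
test 9 (k=4, x=4, z=2) fires B1->T, B6->S, B5->T, B8->S, B7->T, B10->E, B9->T, B10->E, B9->T, B10->E, B9->T, B10->S, B9->F; hits B1=T, B5=T, B6=S, B7=T, B8=S, B9=T, B9=F, B10=S, B10=E
pool-wide coverage (18 outcomes): B1=T, B1=F, B2=T, B3=S, B3=E, B4=F, B5=T, B5=F, B6=S, B6=E, B7=T, B7=F, B8=S, B8=E, B9=T, B9=F, B10=S, B10=E
no size-1 subset reaches all 18 outcomes (best union: 12/18)
no size-2 subset reaches all 18 outcomes (best union: 17/18)
size 3: inputs {1, 3, 4} cover all 18 outcomes, and no lexicographically smaller subset of this size does

Answer: 1, 3, 4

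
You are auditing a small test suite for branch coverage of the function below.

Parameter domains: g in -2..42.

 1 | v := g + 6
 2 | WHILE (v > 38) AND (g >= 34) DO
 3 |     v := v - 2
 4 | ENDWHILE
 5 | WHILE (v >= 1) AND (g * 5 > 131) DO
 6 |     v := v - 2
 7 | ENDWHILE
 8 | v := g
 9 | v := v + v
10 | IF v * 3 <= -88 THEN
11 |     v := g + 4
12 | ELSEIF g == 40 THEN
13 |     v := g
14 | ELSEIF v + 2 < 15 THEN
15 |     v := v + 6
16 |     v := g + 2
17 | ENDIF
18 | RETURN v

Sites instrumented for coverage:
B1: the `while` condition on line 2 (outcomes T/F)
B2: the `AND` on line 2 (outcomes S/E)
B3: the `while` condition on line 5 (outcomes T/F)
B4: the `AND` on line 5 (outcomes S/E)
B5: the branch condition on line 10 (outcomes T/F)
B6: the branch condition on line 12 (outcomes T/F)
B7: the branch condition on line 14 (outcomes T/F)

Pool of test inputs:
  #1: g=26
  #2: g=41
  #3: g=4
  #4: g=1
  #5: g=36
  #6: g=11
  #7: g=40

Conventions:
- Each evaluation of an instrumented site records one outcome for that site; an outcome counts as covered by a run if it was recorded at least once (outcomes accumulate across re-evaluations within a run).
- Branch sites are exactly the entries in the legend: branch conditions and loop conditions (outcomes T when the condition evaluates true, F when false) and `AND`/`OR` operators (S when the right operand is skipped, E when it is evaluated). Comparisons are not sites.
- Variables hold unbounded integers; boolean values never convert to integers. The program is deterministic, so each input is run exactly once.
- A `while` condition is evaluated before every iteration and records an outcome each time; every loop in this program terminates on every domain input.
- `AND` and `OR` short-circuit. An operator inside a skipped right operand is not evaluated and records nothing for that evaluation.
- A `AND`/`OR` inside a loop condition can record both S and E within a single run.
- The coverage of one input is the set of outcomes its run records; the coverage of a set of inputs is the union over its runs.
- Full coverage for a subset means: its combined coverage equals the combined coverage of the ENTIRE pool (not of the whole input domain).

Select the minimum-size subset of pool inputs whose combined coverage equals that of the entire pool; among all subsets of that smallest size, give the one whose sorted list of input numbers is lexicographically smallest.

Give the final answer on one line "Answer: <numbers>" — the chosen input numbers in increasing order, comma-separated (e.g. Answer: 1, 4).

input #1 (g=26): events B2->S, B1->F, B4->E, B3->F, B5->F, B6->F, B7->F; covers B1=F, B2=S, B3=F, B4=E, B5=F, B6=F, B7=F
input #2 (g=41): events B2->E, B1->T, B2->E, B1->T, B2->E, B1->T, B2->E, B1->T, B2->E, B1->T, B2->S, B1->F, B4->E, B3->T, ...; covers B1=T, B1=F, B2=S, B2=E, B3=T, B3=F, B4=S, B4=E, B5=F, B6=F, B7=F
input #3 (g=4): events B2->S, B1->F, B4->E, B3->F, B5->F, B6->F, B7->T; covers B1=F, B2=S, B3=F, B4=E, B5=F, B6=F, B7=T
input #4 (g=1): events B2->S, B1->F, B4->E, B3->F, B5->F, B6->F, B7->T; covers B1=F, B2=S, B3=F, B4=E, B5=F, B6=F, B7=T
input #5 (g=36): events B2->E, B1->T, B2->E, B1->T, B2->S, B1->F, B4->E, B3->T, B4->E, B3->T, B4->E, B3->T, B4->E, B3->T, ...; covers B1=T, B1=F, B2=S, B2=E, B3=T, B3=F, B4=S, B4=E, B5=F, B6=F, B7=F
input #6 (g=11): events B2->S, B1->F, B4->E, B3->F, B5->F, B6->F, B7->F; covers B1=F, B2=S, B3=F, B4=E, B5=F, B6=F, B7=F
input #7 (g=40): events B2->E, B1->T, B2->E, B1->T, B2->E, B1->T, B2->E, B1->T, B2->S, B1->F, B4->E, B3->T, B4->E, B3->T, ...; covers B1=T, B1=F, B2=S, B2=E, B3=T, B3=F, B4=S, B4=E, B5=F, B6=T
union over all inputs: B1=T, B1=F, B2=S, B2=E, B3=T, B3=F, B4=S, B4=E, B5=F, B6=T, B6=F, B7=T, B7=F (13 outcomes)
size 1 is not enough: best union over all size-1 subsets is 11/13
size 2 is not enough: best union over all size-2 subsets is 12/13
size 3: inputs {1, 3, 7} cover all 13 outcomes, and no lexicographically smaller subset of this size does

Answer: 1, 3, 7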